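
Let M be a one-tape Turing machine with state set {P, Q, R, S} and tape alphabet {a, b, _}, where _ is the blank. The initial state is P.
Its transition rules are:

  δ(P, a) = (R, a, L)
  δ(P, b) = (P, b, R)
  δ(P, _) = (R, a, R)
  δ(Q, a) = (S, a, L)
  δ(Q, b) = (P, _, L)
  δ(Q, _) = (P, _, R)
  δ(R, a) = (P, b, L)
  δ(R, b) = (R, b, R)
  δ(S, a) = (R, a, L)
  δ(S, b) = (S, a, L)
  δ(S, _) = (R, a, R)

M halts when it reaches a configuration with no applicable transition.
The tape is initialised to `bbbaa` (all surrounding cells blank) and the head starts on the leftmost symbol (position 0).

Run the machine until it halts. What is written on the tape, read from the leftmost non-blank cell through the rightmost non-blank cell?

P | [b]bbaa__   read b → write b, move R, go to P
P | b[b]baa__   read b → write b, move R, go to P
P | bb[b]aa__   read b → write b, move R, go to P
P | bbb[a]a__   read a → write a, move L, go to R
R | bb[b]aa__   read b → write b, move R, go to R
R | bbb[a]a__   read a → write b, move L, go to P
P | bb[b]ba__   read b → write b, move R, go to P
P | bbb[b]a__   read b → write b, move R, go to P
P | bbbb[a]__   read a → write a, move L, go to R
R | bbb[b]a__   read b → write b, move R, go to R
R | bbbb[a]__   read a → write b, move L, go to P
P | bbb[b]b__   read b → write b, move R, go to P
P | bbbb[b]__   read b → write b, move R, go to P
P | bbbbb[_]_   read _ → write a, move R, go to R
R | bbbbba[_]
The non-blank tape span at halt is bbbbba.

bbbbba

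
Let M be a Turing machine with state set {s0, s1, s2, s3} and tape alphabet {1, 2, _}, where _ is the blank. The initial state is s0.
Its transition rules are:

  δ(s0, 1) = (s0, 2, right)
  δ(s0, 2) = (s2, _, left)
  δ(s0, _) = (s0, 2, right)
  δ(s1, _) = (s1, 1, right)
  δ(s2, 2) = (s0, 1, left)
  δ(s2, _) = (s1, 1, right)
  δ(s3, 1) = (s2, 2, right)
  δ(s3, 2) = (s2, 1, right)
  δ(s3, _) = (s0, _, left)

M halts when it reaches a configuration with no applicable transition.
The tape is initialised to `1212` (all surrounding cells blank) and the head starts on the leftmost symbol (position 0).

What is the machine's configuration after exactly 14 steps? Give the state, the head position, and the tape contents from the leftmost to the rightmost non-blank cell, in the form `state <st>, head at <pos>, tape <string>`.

state s1, head at 0, tape 111_1

state=s0 head=0 tape=__[1]212   (s0,1)→(s0,2,right)
state=s0 head=1 tape=__2[2]12   (s0,2)→(s2,_,left)
state=s2 head=0 tape=__[2]_12   (s2,2)→(s0,1,left)
state=s0 head=-1 tape=_[_]1_12   (s0,_)→(s0,2,right)
state=s0 head=0 tape=_2[1]_12   (s0,1)→(s0,2,right)
state=s0 head=1 tape=_22[_]12   (s0,_)→(s0,2,right)
state=s0 head=2 tape=_222[1]2   (s0,1)→(s0,2,right)
state=s0 head=3 tape=_2222[2]   (s0,2)→(s2,_,left)
state=s2 head=2 tape=_222[2]_   (s2,2)→(s0,1,left)
state=s0 head=1 tape=_22[2]1_   (s0,2)→(s2,_,left)
state=s2 head=0 tape=_2[2]_1_   (s2,2)→(s0,1,left)
state=s0 head=-1 tape=_[2]1_1_   (s0,2)→(s2,_,left)
state=s2 head=-2 tape=[_]_1_1_   (s2,_)→(s1,1,right)
state=s1 head=-1 tape=1[_]1_1_   (s1,_)→(s1,1,right)
state=s1 head=0 tape=11[1]_1_
After 14 steps: state s1, head at 0, tape 111_1.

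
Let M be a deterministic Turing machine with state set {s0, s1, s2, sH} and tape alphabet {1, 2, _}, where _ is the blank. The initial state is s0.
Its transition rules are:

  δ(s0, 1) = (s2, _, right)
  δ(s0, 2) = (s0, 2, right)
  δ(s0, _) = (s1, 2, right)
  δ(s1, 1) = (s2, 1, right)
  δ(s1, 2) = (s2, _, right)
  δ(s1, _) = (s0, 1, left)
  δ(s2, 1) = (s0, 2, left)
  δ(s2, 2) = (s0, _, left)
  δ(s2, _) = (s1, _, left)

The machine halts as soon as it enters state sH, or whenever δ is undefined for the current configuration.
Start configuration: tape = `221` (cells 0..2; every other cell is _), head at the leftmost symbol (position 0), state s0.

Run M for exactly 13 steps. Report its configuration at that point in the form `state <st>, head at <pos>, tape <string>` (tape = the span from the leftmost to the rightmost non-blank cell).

state=s0 head=0 tape=[2]21_   (s0,2)→(s0,2,right)
state=s0 head=1 tape=2[2]1_   (s0,2)→(s0,2,right)
state=s0 head=2 tape=22[1]_   (s0,1)→(s2,_,right)
state=s2 head=3 tape=22_[_]   (s2,_)→(s1,_,left)
state=s1 head=2 tape=22[_]_   (s1,_)→(s0,1,left)
state=s0 head=1 tape=2[2]1_   (s0,2)→(s0,2,right)
state=s0 head=2 tape=22[1]_   (s0,1)→(s2,_,right)
state=s2 head=3 tape=22_[_]   (s2,_)→(s1,_,left)
state=s1 head=2 tape=22[_]_   (s1,_)→(s0,1,left)
state=s0 head=1 tape=2[2]1_   (s0,2)→(s0,2,right)
state=s0 head=2 tape=22[1]_   (s0,1)→(s2,_,right)
state=s2 head=3 tape=22_[_]   (s2,_)→(s1,_,left)
state=s1 head=2 tape=22[_]_   (s1,_)→(s0,1,left)
state=s0 head=1 tape=2[2]1_
After 13 steps: state s0, head at 1, tape 221.

state s0, head at 1, tape 221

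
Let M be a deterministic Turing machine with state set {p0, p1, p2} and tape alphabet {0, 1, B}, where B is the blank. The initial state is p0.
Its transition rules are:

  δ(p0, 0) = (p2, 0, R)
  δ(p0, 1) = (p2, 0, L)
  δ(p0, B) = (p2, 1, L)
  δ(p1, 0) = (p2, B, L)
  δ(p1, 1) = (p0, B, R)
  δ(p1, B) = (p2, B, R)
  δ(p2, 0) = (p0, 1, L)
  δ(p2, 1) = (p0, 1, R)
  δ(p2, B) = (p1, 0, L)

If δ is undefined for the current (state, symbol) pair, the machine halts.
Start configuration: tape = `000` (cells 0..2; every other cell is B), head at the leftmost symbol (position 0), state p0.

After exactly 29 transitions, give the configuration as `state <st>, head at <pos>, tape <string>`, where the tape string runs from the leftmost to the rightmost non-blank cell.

p0 | [0]00BBB   read 0 → write 0, move R, go to p2
p2 | 0[0]0BBB   read 0 → write 1, move L, go to p0
p0 | [0]10BBB   read 0 → write 0, move R, go to p2
p2 | 0[1]0BBB   read 1 → write 1, move R, go to p0
p0 | 01[0]BBB   read 0 → write 0, move R, go to p2
p2 | 010[B]BB   read B → write 0, move L, go to p1
p1 | 01[0]0BB   read 0 → write B, move L, go to p2
p2 | 0[1]B0BB   read 1 → write 1, move R, go to p0
p0 | 01[B]0BB   read B → write 1, move L, go to p2
p2 | 0[1]10BB   read 1 → write 1, move R, go to p0
p0 | 01[1]0BB   read 1 → write 0, move L, go to p2
p2 | 0[1]00BB   read 1 → write 1, move R, go to p0
p0 | 01[0]0BB   read 0 → write 0, move R, go to p2
p2 | 010[0]BB   read 0 → write 1, move L, go to p0
p0 | 01[0]1BB   read 0 → write 0, move R, go to p2
p2 | 010[1]BB   read 1 → write 1, move R, go to p0
p0 | 0101[B]B   read B → write 1, move L, go to p2
p2 | 010[1]1B   read 1 → write 1, move R, go to p0
p0 | 0101[1]B   read 1 → write 0, move L, go to p2
p2 | 010[1]0B   read 1 → write 1, move R, go to p0
p0 | 0101[0]B   read 0 → write 0, move R, go to p2
p2 | 01010[B]   read B → write 0, move L, go to p1
p1 | 0101[0]0   read 0 → write B, move L, go to p2
p2 | 010[1]B0   read 1 → write 1, move R, go to p0
p0 | 0101[B]0   read B → write 1, move L, go to p2
p2 | 010[1]10   read 1 → write 1, move R, go to p0
p0 | 0101[1]0   read 1 → write 0, move L, go to p2
p2 | 010[1]00   read 1 → write 1, move R, go to p0
p0 | 0101[0]0   read 0 → write 0, move R, go to p2
p2 | 01010[0]
After 29 steps: state p2, head at 5, tape 010100.

state p2, head at 5, tape 010100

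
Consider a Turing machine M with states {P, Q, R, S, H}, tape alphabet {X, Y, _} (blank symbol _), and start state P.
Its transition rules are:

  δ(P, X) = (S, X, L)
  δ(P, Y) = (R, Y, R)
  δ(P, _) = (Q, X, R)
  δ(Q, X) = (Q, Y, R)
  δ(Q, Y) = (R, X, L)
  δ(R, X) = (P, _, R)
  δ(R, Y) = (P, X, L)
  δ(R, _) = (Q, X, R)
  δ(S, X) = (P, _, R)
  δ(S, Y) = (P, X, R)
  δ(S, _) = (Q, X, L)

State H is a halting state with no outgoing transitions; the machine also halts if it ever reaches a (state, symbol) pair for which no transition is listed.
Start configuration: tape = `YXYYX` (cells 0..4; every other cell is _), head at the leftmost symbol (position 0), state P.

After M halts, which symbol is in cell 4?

Y

P | [Y]XYYX_   read Y → write Y, move R, go to R
R | Y[X]YYX_   read X → write _, move R, go to P
P | Y_[Y]YX_   read Y → write Y, move R, go to R
R | Y_Y[Y]X_   read Y → write X, move L, go to P
P | Y_[Y]XX_   read Y → write Y, move R, go to R
R | Y_Y[X]X_   read X → write _, move R, go to P
P | Y_Y_[X]_   read X → write X, move L, go to S
S | Y_Y[_]X_   read _ → write X, move L, go to Q
Q | Y_[Y]XX_   read Y → write X, move L, go to R
R | Y[_]XXX_   read _ → write X, move R, go to Q
Q | YX[X]XX_   read X → write Y, move R, go to Q
Q | YXY[X]X_   read X → write Y, move R, go to Q
Q | YXYY[X]_   read X → write Y, move R, go to Q
Q | YXYYY[_]
Cell 4 holds Y when M halts.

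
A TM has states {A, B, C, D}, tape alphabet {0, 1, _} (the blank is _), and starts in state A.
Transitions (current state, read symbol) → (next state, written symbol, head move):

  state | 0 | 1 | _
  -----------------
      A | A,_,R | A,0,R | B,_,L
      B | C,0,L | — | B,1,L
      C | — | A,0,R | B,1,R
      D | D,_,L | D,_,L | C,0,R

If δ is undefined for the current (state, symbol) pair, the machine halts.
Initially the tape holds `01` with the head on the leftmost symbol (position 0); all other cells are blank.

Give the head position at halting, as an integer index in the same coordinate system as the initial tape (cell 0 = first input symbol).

-1

A | _[0]1_   read 0 → write _, move R, go to A
A | __[1]_   read 1 → write 0, move R, go to A
A | __0[_]   read _ → write _, move L, go to B
B | __[0]_   read 0 → write 0, move L, go to C
C | _[_]0_   read _ → write 1, move R, go to B
B | _1[0]_   read 0 → write 0, move L, go to C
C | _[1]0_   read 1 → write 0, move R, go to A
A | _0[0]_   read 0 → write _, move R, go to A
A | _0_[_]   read _ → write _, move L, go to B
B | _0[_]_   read _ → write 1, move L, go to B
B | _[0]1_   read 0 → write 0, move L, go to C
C | [_]01_   read _ → write 1, move R, go to B
B | 1[0]1_   read 0 → write 0, move L, go to C
C | [1]01_   read 1 → write 0, move R, go to A
A | 0[0]1_   read 0 → write _, move R, go to A
A | 0_[1]_   read 1 → write 0, move R, go to A
A | 0_0[_]   read _ → write _, move L, go to B
B | 0_[0]_   read 0 → write 0, move L, go to C
C | 0[_]0_   read _ → write 1, move R, go to B
B | 01[0]_   read 0 → write 0, move L, go to C
C | 0[1]0_   read 1 → write 0, move R, go to A
A | 00[0]_   read 0 → write _, move R, go to A
A | 00_[_]   read _ → write _, move L, go to B
B | 00[_]_   read _ → write 1, move L, go to B
B | 0[0]1_   read 0 → write 0, move L, go to C
C | [0]01_
At halt the head is at cell -1.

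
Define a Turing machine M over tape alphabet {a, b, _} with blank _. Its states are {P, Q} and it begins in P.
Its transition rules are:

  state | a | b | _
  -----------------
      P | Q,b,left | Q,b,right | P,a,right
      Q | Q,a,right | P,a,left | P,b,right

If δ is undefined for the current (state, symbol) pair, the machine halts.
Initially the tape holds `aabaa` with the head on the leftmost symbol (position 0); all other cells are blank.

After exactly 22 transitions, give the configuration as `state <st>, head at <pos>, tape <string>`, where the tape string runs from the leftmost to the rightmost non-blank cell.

state Q, head at -2, tape bbbaaaaa

P | ___[a]abaa   read a → write b, move left, go to Q
Q | __[_]babaa   read _ → write b, move right, go to P
P | __b[b]abaa   read b → write b, move right, go to Q
Q | __bb[a]baa   read a → write a, move right, go to Q
Q | __bba[b]aa   read b → write a, move left, go to P
P | __bb[a]aaa   read a → write b, move left, go to Q
Q | __b[b]baaa   read b → write a, move left, go to P
P | __[b]abaaa   read b → write b, move right, go to Q
Q | __b[a]baaa   read a → write a, move right, go to Q
Q | __ba[b]aaa   read b → write a, move left, go to P
P | __b[a]aaaa   read a → write b, move left, go to Q
Q | __[b]baaaa   read b → write a, move left, go to P
P | _[_]abaaaa   read _ → write a, move right, go to P
P | _a[a]baaaa   read a → write b, move left, go to Q
Q | _[a]bbaaaa   read a → write a, move right, go to Q
Q | _a[b]baaaa   read b → write a, move left, go to P
P | _[a]abaaaa   read a → write b, move left, go to Q
Q | [_]babaaaa   read _ → write b, move right, go to P
P | b[b]abaaaa   read b → write b, move right, go to Q
Q | bb[a]baaaa   read a → write a, move right, go to Q
Q | bba[b]aaaa   read b → write a, move left, go to P
P | bb[a]aaaaa   read a → write b, move left, go to Q
Q | b[b]baaaaa
After 22 steps: state Q, head at -2, tape bbbaaaaa.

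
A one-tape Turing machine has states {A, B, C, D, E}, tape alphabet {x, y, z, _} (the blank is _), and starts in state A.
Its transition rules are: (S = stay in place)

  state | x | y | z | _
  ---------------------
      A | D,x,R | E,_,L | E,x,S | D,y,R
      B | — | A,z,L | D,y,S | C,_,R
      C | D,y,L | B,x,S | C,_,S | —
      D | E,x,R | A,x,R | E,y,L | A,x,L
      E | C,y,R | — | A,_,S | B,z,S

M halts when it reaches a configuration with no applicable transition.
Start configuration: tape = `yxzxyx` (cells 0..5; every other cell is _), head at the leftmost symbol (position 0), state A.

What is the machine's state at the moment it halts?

E

A | _[y]xzxyx   read y → write _, move L, go to E
E | [_]_xzxyx   read _ → write z, move S, go to B
B | [z]_xzxyx   read z → write y, move S, go to D
D | [y]_xzxyx   read y → write x, move R, go to A
A | x[_]xzxyx   read _ → write y, move R, go to D
D | xy[x]zxyx   read x → write x, move R, go to E
E | xyx[z]xyx   read z → write _, move S, go to A
A | xyx[_]xyx   read _ → write y, move R, go to D
D | xyxy[x]yx   read x → write x, move R, go to E
E | xyxyx[y]x
No transition is defined for (E, y); M halts in state E.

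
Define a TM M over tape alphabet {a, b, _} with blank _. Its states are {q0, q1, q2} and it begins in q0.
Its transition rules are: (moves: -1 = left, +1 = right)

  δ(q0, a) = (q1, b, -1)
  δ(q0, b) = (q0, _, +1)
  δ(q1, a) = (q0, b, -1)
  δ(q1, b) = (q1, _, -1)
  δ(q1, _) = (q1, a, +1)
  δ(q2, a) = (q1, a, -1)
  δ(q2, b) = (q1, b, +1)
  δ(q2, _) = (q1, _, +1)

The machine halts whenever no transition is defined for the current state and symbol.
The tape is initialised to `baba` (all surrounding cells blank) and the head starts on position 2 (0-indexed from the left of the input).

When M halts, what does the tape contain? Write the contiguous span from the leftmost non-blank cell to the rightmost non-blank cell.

b_b_b

state=q0 head=2 tape=___ba[b]a   (q0,b)→(q0,_,+1)
state=q0 head=3 tape=___ba_[a]   (q0,a)→(q1,b,-1)
state=q1 head=2 tape=___ba[_]b   (q1,_)→(q1,a,+1)
state=q1 head=3 tape=___baa[b]   (q1,b)→(q1,_,-1)
state=q1 head=2 tape=___ba[a]_   (q1,a)→(q0,b,-1)
state=q0 head=1 tape=___b[a]b_   (q0,a)→(q1,b,-1)
state=q1 head=0 tape=___[b]bb_   (q1,b)→(q1,_,-1)
state=q1 head=-1 tape=__[_]_bb_   (q1,_)→(q1,a,+1)
state=q1 head=0 tape=__a[_]bb_   (q1,_)→(q1,a,+1)
state=q1 head=1 tape=__aa[b]b_   (q1,b)→(q1,_,-1)
state=q1 head=0 tape=__a[a]_b_   (q1,a)→(q0,b,-1)
state=q0 head=-1 tape=__[a]b_b_   (q0,a)→(q1,b,-1)
state=q1 head=-2 tape=_[_]bb_b_   (q1,_)→(q1,a,+1)
state=q1 head=-1 tape=_a[b]b_b_   (q1,b)→(q1,_,-1)
state=q1 head=-2 tape=_[a]_b_b_   (q1,a)→(q0,b,-1)
state=q0 head=-3 tape=[_]b_b_b_
The non-blank tape span at halt is b_b_b.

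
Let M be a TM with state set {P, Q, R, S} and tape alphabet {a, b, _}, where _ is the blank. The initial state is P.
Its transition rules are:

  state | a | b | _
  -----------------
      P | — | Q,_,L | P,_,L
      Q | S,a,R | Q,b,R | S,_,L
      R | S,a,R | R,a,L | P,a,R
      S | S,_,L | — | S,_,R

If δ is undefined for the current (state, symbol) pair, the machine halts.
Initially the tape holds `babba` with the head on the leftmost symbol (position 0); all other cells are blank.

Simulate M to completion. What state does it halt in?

S

P | __[b]abba   read b → write _, move L, go to Q
Q | _[_]_abba   read _ → write _, move L, go to S
S | [_]__abba   read _ → write _, move R, go to S
S | _[_]_abba   read _ → write _, move R, go to S
S | __[_]abba   read _ → write _, move R, go to S
S | ___[a]bba   read a → write _, move L, go to S
S | __[_]_bba   read _ → write _, move R, go to S
S | ___[_]bba   read _ → write _, move R, go to S
S | ____[b]ba
No transition is defined for (S, b); M halts in state S.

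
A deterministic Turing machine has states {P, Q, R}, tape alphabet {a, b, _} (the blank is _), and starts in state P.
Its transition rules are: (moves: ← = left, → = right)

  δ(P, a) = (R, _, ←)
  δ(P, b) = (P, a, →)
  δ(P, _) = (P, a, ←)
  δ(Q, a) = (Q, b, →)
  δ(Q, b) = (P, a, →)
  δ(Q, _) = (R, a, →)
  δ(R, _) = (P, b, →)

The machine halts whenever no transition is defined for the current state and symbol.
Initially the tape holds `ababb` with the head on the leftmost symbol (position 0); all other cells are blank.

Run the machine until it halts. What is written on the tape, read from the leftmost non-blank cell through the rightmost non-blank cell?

a_babb

P | _[a]babb   read a → write _, move ←, go to R
R | [_]_babb   read _ → write b, move →, go to P
P | b[_]babb   read _ → write a, move ←, go to P
P | [b]ababb   read b → write a, move →, go to P
P | a[a]babb   read a → write _, move ←, go to R
R | [a]_babb
The non-blank tape span at halt is a_babb.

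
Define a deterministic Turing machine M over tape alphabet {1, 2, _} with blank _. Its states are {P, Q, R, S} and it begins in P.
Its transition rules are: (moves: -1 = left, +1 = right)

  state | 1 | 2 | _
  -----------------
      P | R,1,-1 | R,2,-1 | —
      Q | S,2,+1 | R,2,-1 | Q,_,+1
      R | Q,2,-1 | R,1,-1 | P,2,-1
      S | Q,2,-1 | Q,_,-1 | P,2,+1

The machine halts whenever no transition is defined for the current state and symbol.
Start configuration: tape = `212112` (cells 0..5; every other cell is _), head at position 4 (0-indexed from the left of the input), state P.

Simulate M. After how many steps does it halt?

6

P | __2121[1]2   read 1 → write 1, move -1, go to R
R | __212[1]12   read 1 → write 2, move -1, go to Q
Q | __21[2]212   read 2 → write 2, move -1, go to R
R | __2[1]2212   read 1 → write 2, move -1, go to Q
Q | __[2]22212   read 2 → write 2, move -1, go to R
R | _[_]222212   read _ → write 2, move -1, go to P
P | [_]2222212
M halts after 6 transitions.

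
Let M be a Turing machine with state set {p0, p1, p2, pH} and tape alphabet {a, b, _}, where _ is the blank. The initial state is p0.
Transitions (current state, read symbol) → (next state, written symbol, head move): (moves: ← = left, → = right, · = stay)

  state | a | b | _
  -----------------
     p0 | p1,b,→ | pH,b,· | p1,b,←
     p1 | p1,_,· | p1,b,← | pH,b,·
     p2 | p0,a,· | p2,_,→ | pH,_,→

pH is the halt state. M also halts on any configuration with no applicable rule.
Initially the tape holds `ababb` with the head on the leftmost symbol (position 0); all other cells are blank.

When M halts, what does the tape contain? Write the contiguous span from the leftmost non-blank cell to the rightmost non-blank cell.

state=p0 head=0 tape=_[a]babb   (p0,a)→(p1,b,→)
state=p1 head=1 tape=_b[b]abb   (p1,b)→(p1,b,←)
state=p1 head=0 tape=_[b]babb   (p1,b)→(p1,b,←)
state=p1 head=-1 tape=[_]bbabb   (p1,_)→(pH,b,·)
state=pH head=-1 tape=[b]bbabb
The non-blank tape span at halt is bbbabb.

bbbabb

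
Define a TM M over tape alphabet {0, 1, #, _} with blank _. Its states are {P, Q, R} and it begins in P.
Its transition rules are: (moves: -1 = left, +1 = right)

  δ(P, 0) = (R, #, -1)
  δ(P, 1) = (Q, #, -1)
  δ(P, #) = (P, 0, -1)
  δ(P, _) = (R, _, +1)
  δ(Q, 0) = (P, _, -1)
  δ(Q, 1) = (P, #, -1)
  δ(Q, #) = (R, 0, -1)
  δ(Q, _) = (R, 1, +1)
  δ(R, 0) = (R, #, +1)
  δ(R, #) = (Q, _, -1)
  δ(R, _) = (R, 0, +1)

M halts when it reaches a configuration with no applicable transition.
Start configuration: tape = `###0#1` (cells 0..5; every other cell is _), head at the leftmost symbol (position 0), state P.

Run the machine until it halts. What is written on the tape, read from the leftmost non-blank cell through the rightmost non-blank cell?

state=P head=0 tape=___[#]##0#1   (P,#)→(P,0,-1)
state=P head=-1 tape=__[_]0##0#1   (P,_)→(R,_,+1)
state=R head=0 tape=___[0]##0#1   (R,0)→(R,#,+1)
state=R head=1 tape=___#[#]#0#1   (R,#)→(Q,_,-1)
state=Q head=0 tape=___[#]_#0#1   (Q,#)→(R,0,-1)
state=R head=-1 tape=__[_]0_#0#1   (R,_)→(R,0,+1)
state=R head=0 tape=__0[0]_#0#1   (R,0)→(R,#,+1)
state=R head=1 tape=__0#[_]#0#1   (R,_)→(R,0,+1)
state=R head=2 tape=__0#0[#]0#1   (R,#)→(Q,_,-1)
state=Q head=1 tape=__0#[0]_0#1   (Q,0)→(P,_,-1)
state=P head=0 tape=__0[#]__0#1   (P,#)→(P,0,-1)
state=P head=-1 tape=__[0]0__0#1   (P,0)→(R,#,-1)
state=R head=-2 tape=_[_]#0__0#1   (R,_)→(R,0,+1)
state=R head=-1 tape=_0[#]0__0#1   (R,#)→(Q,_,-1)
state=Q head=-2 tape=_[0]_0__0#1   (Q,0)→(P,_,-1)
state=P head=-3 tape=[_]__0__0#1   (P,_)→(R,_,+1)
state=R head=-2 tape=_[_]_0__0#1   (R,_)→(R,0,+1)
state=R head=-1 tape=_0[_]0__0#1   (R,_)→(R,0,+1)
state=R head=0 tape=_00[0]__0#1   (R,0)→(R,#,+1)
state=R head=1 tape=_00#[_]_0#1   (R,_)→(R,0,+1)
state=R head=2 tape=_00#0[_]0#1   (R,_)→(R,0,+1)
state=R head=3 tape=_00#00[0]#1   (R,0)→(R,#,+1)
state=R head=4 tape=_00#00#[#]1   (R,#)→(Q,_,-1)
state=Q head=3 tape=_00#00[#]_1   (Q,#)→(R,0,-1)
state=R head=2 tape=_00#0[0]0_1   (R,0)→(R,#,+1)
state=R head=3 tape=_00#0#[0]_1   (R,0)→(R,#,+1)
state=R head=4 tape=_00#0##[_]1   (R,_)→(R,0,+1)
state=R head=5 tape=_00#0##0[1]
The non-blank tape span at halt is 00#0##01.

00#0##01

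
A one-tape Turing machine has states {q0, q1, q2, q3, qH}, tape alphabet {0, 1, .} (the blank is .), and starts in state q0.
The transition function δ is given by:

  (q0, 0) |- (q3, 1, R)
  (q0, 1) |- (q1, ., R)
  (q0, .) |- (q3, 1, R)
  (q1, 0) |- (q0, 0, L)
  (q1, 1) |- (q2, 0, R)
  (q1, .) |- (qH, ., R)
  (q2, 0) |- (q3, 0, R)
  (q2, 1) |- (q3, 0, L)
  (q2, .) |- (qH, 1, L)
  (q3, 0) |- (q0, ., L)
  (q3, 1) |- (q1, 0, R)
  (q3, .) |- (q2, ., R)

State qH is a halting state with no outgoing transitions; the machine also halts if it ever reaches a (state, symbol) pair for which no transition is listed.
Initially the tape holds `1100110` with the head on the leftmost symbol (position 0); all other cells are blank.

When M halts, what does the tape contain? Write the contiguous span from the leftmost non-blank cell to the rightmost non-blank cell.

01.0

q0 | [1]100110.   read 1 → write ., move R, go to q1
q1 | .[1]00110.   read 1 → write 0, move R, go to q2
q2 | .0[0]0110.   read 0 → write 0, move R, go to q3
q3 | .00[0]110.   read 0 → write ., move L, go to q0
q0 | .0[0].110.   read 0 → write 1, move R, go to q3
q3 | .01[.]110.   read . → write ., move R, go to q2
q2 | .01.[1]10.   read 1 → write 0, move L, go to q3
q3 | .01[.]010.   read . → write ., move R, go to q2
q2 | .01.[0]10.   read 0 → write 0, move R, go to q3
q3 | .01.0[1]0.   read 1 → write 0, move R, go to q1
q1 | .01.00[0].   read 0 → write 0, move L, go to q0
q0 | .01.0[0]0.   read 0 → write 1, move R, go to q3
q3 | .01.01[0].   read 0 → write ., move L, go to q0
q0 | .01.0[1]..   read 1 → write ., move R, go to q1
q1 | .01.0.[.].   read . → write ., move R, go to qH
qH | .01.0..[.]
The non-blank tape span at halt is 01.0.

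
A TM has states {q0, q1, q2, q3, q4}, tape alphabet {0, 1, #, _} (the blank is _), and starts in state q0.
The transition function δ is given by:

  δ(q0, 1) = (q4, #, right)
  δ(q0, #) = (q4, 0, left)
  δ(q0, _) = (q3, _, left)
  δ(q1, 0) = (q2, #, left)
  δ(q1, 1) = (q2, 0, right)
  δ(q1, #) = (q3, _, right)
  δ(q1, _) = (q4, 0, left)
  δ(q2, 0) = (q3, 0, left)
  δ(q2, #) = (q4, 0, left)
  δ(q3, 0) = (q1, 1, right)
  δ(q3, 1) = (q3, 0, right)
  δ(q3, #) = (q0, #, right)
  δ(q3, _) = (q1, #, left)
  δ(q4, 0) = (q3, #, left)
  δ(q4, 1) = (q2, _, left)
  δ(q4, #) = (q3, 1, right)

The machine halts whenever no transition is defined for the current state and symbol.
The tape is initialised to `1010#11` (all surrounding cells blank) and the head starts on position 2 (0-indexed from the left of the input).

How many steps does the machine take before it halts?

18

q0 | 10[1]0#11_   read 1 → write #, move right, go to q4
q4 | 10#[0]#11_   read 0 → write #, move left, go to q3
q3 | 10[#]##11_   read # → write #, move right, go to q0
q0 | 10#[#]#11_   read # → write 0, move left, go to q4
q4 | 10[#]0#11_   read # → write 1, move right, go to q3
q3 | 101[0]#11_   read 0 → write 1, move right, go to q1
q1 | 1011[#]11_   read # → write _, move right, go to q3
q3 | 1011_[1]1_   read 1 → write 0, move right, go to q3
q3 | 1011_0[1]_   read 1 → write 0, move right, go to q3
q3 | 1011_00[_]   read _ → write #, move left, go to q1
q1 | 1011_0[0]#   read 0 → write #, move left, go to q2
q2 | 1011_[0]##   read 0 → write 0, move left, go to q3
q3 | 1011[_]0##   read _ → write #, move left, go to q1
q1 | 101[1]#0##   read 1 → write 0, move right, go to q2
q2 | 1010[#]0##   read # → write 0, move left, go to q4
q4 | 101[0]00##   read 0 → write #, move left, go to q3
q3 | 10[1]#00##   read 1 → write 0, move right, go to q3
q3 | 100[#]00##   read # → write #, move right, go to q0
q0 | 100#[0]0##
M halts after 18 transitions.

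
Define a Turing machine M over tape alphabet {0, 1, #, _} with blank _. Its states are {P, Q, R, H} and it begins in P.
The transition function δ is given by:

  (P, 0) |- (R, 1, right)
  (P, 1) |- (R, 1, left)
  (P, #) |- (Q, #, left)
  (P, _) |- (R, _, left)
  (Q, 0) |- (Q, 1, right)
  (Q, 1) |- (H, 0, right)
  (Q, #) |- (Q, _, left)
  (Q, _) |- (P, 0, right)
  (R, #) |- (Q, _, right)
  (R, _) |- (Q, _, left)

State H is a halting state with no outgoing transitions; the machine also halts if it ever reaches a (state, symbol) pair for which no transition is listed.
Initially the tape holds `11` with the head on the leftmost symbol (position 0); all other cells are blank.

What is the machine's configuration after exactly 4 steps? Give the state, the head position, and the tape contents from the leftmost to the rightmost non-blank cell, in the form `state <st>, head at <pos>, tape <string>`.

state R, head at -2, tape 0_11

P | __[1]1   read 1 → write 1, move left, go to R
R | _[_]11   read _ → write _, move left, go to Q
Q | [_]_11   read _ → write 0, move right, go to P
P | 0[_]11   read _ → write _, move left, go to R
R | [0]_11
After 4 steps: state R, head at -2, tape 0_11.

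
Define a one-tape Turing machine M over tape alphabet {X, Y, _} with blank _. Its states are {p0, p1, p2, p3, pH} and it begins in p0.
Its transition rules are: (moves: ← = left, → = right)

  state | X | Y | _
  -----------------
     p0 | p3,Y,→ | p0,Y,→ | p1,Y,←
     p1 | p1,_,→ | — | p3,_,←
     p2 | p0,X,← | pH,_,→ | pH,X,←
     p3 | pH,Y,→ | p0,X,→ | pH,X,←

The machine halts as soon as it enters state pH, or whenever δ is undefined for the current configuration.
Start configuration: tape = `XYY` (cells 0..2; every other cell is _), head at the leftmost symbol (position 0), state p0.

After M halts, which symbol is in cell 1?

p0 | [X]YY_   read X → write Y, move →, go to p3
p3 | Y[Y]Y_   read Y → write X, move →, go to p0
p0 | YX[Y]_   read Y → write Y, move →, go to p0
p0 | YXY[_]   read _ → write Y, move ←, go to p1
p1 | YX[Y]Y
Cell 1 holds X when M halts.

X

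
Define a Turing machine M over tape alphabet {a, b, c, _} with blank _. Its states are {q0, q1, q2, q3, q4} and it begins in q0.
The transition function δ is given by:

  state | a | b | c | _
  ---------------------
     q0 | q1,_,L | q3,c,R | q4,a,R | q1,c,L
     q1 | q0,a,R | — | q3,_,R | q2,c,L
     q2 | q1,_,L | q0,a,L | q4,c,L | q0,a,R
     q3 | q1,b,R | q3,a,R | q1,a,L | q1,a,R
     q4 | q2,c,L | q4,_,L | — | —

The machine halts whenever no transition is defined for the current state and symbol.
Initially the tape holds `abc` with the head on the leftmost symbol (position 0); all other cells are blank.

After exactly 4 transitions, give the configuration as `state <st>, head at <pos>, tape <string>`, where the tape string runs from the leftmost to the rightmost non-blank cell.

state q4, head at 0, tape aa_bc

q0 | __[a]bc   read a → write _, move L, go to q1
q1 | _[_]_bc   read _ → write c, move L, go to q2
q2 | [_]c_bc   read _ → write a, move R, go to q0
q0 | a[c]_bc   read c → write a, move R, go to q4
q4 | aa[_]bc
After 4 steps: state q4, head at 0, tape aa_bc.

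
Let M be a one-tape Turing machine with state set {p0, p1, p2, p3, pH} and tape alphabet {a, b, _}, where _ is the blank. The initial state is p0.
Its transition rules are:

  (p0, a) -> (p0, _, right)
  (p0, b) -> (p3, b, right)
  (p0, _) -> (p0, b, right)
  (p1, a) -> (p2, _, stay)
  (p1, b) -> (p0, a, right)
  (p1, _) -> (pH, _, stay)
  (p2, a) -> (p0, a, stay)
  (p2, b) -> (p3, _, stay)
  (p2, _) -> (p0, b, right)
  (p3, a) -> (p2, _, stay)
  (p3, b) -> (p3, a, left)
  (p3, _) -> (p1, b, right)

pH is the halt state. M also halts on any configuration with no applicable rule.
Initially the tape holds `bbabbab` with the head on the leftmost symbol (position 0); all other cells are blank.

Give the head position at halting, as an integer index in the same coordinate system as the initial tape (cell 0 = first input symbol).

state=p0 head=0 tape=_[b]babbab__   (p0,b)→(p3,b,right)
state=p3 head=1 tape=_b[b]abbab__   (p3,b)→(p3,a,left)
state=p3 head=0 tape=_[b]aabbab__   (p3,b)→(p3,a,left)
state=p3 head=-1 tape=[_]aaabbab__   (p3,_)→(p1,b,right)
state=p1 head=0 tape=b[a]aabbab__   (p1,a)→(p2,_,stay)
state=p2 head=0 tape=b[_]aabbab__   (p2,_)→(p0,b,right)
state=p0 head=1 tape=bb[a]abbab__   (p0,a)→(p0,_,right)
state=p0 head=2 tape=bb_[a]bbab__   (p0,a)→(p0,_,right)
state=p0 head=3 tape=bb__[b]bab__   (p0,b)→(p3,b,right)
state=p3 head=4 tape=bb__b[b]ab__   (p3,b)→(p3,a,left)
state=p3 head=3 tape=bb__[b]aab__   (p3,b)→(p3,a,left)
state=p3 head=2 tape=bb_[_]aaab__   (p3,_)→(p1,b,right)
state=p1 head=3 tape=bb_b[a]aab__   (p1,a)→(p2,_,stay)
state=p2 head=3 tape=bb_b[_]aab__   (p2,_)→(p0,b,right)
state=p0 head=4 tape=bb_bb[a]ab__   (p0,a)→(p0,_,right)
state=p0 head=5 tape=bb_bb_[a]b__   (p0,a)→(p0,_,right)
state=p0 head=6 tape=bb_bb__[b]__   (p0,b)→(p3,b,right)
state=p3 head=7 tape=bb_bb__b[_]_   (p3,_)→(p1,b,right)
state=p1 head=8 tape=bb_bb__bb[_]   (p1,_)→(pH,_,stay)
state=pH head=8 tape=bb_bb__bb[_]
At halt the head is at cell 8.

8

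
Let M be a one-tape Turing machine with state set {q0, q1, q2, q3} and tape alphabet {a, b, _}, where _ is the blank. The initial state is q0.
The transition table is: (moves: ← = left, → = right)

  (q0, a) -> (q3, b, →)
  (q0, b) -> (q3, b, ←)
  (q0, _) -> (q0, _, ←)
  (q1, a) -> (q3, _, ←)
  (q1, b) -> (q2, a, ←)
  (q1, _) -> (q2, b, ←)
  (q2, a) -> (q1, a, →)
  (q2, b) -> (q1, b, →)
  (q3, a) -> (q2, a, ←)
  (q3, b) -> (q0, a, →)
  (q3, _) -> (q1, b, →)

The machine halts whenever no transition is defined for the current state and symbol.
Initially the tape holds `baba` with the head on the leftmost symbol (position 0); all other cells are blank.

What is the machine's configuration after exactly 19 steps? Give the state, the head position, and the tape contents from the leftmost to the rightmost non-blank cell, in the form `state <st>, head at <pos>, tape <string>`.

q0 | _[b]aba   read b → write b, move ←, go to q3
q3 | [_]baba   read _ → write b, move →, go to q1
q1 | b[b]aba   read b → write a, move ←, go to q2
q2 | [b]aaba   read b → write b, move →, go to q1
q1 | b[a]aba   read a → write _, move ←, go to q3
q3 | [b]_aba   read b → write a, move →, go to q0
q0 | a[_]aba   read _ → write _, move ←, go to q0
q0 | [a]_aba   read a → write b, move →, go to q3
q3 | b[_]aba   read _ → write b, move →, go to q1
q1 | bb[a]ba   read a → write _, move ←, go to q3
q3 | b[b]_ba   read b → write a, move →, go to q0
q0 | ba[_]ba   read _ → write _, move ←, go to q0
q0 | b[a]_ba   read a → write b, move →, go to q3
q3 | bb[_]ba   read _ → write b, move →, go to q1
q1 | bbb[b]a   read b → write a, move ←, go to q2
q2 | bb[b]aa   read b → write b, move →, go to q1
q1 | bbb[a]a   read a → write _, move ←, go to q3
q3 | bb[b]_a   read b → write a, move →, go to q0
q0 | bba[_]a   read _ → write _, move ←, go to q0
q0 | bb[a]_a
After 19 steps: state q0, head at 1, tape bba_a.

state q0, head at 1, tape bba_a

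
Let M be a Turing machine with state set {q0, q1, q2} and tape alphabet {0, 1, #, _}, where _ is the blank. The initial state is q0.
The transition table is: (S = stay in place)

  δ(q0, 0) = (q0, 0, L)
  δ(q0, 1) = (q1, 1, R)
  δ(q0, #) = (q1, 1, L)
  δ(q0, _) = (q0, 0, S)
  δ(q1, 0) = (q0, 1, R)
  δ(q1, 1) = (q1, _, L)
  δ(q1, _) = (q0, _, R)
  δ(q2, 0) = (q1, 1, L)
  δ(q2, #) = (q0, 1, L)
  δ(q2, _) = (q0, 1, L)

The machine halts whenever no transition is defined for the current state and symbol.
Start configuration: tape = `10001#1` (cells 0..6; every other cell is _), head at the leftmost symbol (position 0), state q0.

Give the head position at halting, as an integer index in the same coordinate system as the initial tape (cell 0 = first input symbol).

5

state=q0 head=0 tape=[1]0001#1   (q0,1)→(q1,1,R)
state=q1 head=1 tape=1[0]001#1   (q1,0)→(q0,1,R)
state=q0 head=2 tape=11[0]01#1   (q0,0)→(q0,0,L)
state=q0 head=1 tape=1[1]001#1   (q0,1)→(q1,1,R)
state=q1 head=2 tape=11[0]01#1   (q1,0)→(q0,1,R)
state=q0 head=3 tape=111[0]1#1   (q0,0)→(q0,0,L)
state=q0 head=2 tape=11[1]01#1   (q0,1)→(q1,1,R)
state=q1 head=3 tape=111[0]1#1   (q1,0)→(q0,1,R)
state=q0 head=4 tape=1111[1]#1   (q0,1)→(q1,1,R)
state=q1 head=5 tape=11111[#]1
At halt the head is at cell 5.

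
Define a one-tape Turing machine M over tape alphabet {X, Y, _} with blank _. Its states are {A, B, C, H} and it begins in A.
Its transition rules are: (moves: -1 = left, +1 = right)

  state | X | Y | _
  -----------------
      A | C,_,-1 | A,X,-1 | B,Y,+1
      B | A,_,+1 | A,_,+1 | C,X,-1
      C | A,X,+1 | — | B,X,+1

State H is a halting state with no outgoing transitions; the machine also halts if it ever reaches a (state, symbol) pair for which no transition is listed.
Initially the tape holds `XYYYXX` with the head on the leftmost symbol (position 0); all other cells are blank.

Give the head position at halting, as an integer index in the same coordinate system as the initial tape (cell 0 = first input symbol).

state=A head=0 tape=_[X]YYYXX__   (A,X)→(C,_,-1)
state=C head=-1 tape=[_]_YYYXX__   (C,_)→(B,X,+1)
state=B head=0 tape=X[_]YYYXX__   (B,_)→(C,X,-1)
state=C head=-1 tape=[X]XYYYXX__   (C,X)→(A,X,+1)
state=A head=0 tape=X[X]YYYXX__   (A,X)→(C,_,-1)
state=C head=-1 tape=[X]_YYYXX__   (C,X)→(A,X,+1)
state=A head=0 tape=X[_]YYYXX__   (A,_)→(B,Y,+1)
state=B head=1 tape=XY[Y]YYXX__   (B,Y)→(A,_,+1)
state=A head=2 tape=XY_[Y]YXX__   (A,Y)→(A,X,-1)
state=A head=1 tape=XY[_]XYXX__   (A,_)→(B,Y,+1)
state=B head=2 tape=XYY[X]YXX__   (B,X)→(A,_,+1)
state=A head=3 tape=XYY_[Y]XX__   (A,Y)→(A,X,-1)
state=A head=2 tape=XYY[_]XXX__   (A,_)→(B,Y,+1)
state=B head=3 tape=XYYY[X]XX__   (B,X)→(A,_,+1)
state=A head=4 tape=XYYY_[X]X__   (A,X)→(C,_,-1)
state=C head=3 tape=XYYY[_]_X__   (C,_)→(B,X,+1)
state=B head=4 tape=XYYYX[_]X__   (B,_)→(C,X,-1)
state=C head=3 tape=XYYY[X]XX__   (C,X)→(A,X,+1)
state=A head=4 tape=XYYYX[X]X__   (A,X)→(C,_,-1)
state=C head=3 tape=XYYY[X]_X__   (C,X)→(A,X,+1)
state=A head=4 tape=XYYYX[_]X__   (A,_)→(B,Y,+1)
state=B head=5 tape=XYYYXY[X]__   (B,X)→(A,_,+1)
state=A head=6 tape=XYYYXY_[_]_   (A,_)→(B,Y,+1)
state=B head=7 tape=XYYYXY_Y[_]   (B,_)→(C,X,-1)
state=C head=6 tape=XYYYXY_[Y]X
At halt the head is at cell 6.

6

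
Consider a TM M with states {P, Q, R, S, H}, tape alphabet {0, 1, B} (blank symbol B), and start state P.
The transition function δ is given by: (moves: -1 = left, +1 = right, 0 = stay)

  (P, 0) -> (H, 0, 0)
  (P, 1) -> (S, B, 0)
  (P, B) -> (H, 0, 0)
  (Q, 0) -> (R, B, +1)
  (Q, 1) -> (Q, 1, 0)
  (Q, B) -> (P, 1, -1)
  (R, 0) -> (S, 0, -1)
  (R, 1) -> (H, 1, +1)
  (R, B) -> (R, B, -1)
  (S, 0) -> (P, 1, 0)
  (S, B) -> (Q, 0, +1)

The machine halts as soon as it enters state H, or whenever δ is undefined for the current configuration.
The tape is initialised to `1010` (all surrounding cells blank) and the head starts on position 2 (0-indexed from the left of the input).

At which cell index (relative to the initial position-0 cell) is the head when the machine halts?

0

P | 10[1]0B   read 1 → write B, move 0, go to S
S | 10[B]0B   read B → write 0, move +1, go to Q
Q | 100[0]B   read 0 → write B, move +1, go to R
R | 100B[B]   read B → write B, move -1, go to R
R | 100[B]B   read B → write B, move -1, go to R
R | 10[0]BB   read 0 → write 0, move -1, go to S
S | 1[0]0BB   read 0 → write 1, move 0, go to P
P | 1[1]0BB   read 1 → write B, move 0, go to S
S | 1[B]0BB   read B → write 0, move +1, go to Q
Q | 10[0]BB   read 0 → write B, move +1, go to R
R | 10B[B]B   read B → write B, move -1, go to R
R | 10[B]BB   read B → write B, move -1, go to R
R | 1[0]BBB   read 0 → write 0, move -1, go to S
S | [1]0BBB
At halt the head is at cell 0.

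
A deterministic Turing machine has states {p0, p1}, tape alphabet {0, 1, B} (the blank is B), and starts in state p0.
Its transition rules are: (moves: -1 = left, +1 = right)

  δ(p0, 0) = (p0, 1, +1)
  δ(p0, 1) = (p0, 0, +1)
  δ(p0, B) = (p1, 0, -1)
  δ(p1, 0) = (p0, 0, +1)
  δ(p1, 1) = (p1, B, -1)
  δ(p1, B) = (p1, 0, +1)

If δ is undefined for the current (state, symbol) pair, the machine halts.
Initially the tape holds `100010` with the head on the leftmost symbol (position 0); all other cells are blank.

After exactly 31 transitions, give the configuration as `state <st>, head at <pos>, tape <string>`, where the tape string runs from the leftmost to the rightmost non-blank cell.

state=p0 head=0 tape=[1]00010BBB   (p0,1)→(p0,0,+1)
state=p0 head=1 tape=0[0]0010BBB   (p0,0)→(p0,1,+1)
state=p0 head=2 tape=01[0]010BBB   (p0,0)→(p0,1,+1)
state=p0 head=3 tape=011[0]10BBB   (p0,0)→(p0,1,+1)
state=p0 head=4 tape=0111[1]0BBB   (p0,1)→(p0,0,+1)
state=p0 head=5 tape=01110[0]BBB   (p0,0)→(p0,1,+1)
state=p0 head=6 tape=011101[B]BB   (p0,B)→(p1,0,-1)
state=p1 head=5 tape=01110[1]0BB   (p1,1)→(p1,B,-1)
state=p1 head=4 tape=0111[0]B0BB   (p1,0)→(p0,0,+1)
state=p0 head=5 tape=01110[B]0BB   (p0,B)→(p1,0,-1)
state=p1 head=4 tape=0111[0]00BB   (p1,0)→(p0,0,+1)
state=p0 head=5 tape=01110[0]0BB   (p0,0)→(p0,1,+1)
state=p0 head=6 tape=011101[0]BB   (p0,0)→(p0,1,+1)
state=p0 head=7 tape=0111011[B]B   (p0,B)→(p1,0,-1)
state=p1 head=6 tape=011101[1]0B   (p1,1)→(p1,B,-1)
state=p1 head=5 tape=01110[1]B0B   (p1,1)→(p1,B,-1)
state=p1 head=4 tape=0111[0]BB0B   (p1,0)→(p0,0,+1)
state=p0 head=5 tape=01110[B]B0B   (p0,B)→(p1,0,-1)
state=p1 head=4 tape=0111[0]0B0B   (p1,0)→(p0,0,+1)
state=p0 head=5 tape=01110[0]B0B   (p0,0)→(p0,1,+1)
state=p0 head=6 tape=011101[B]0B   (p0,B)→(p1,0,-1)
state=p1 head=5 tape=01110[1]00B   (p1,1)→(p1,B,-1)
state=p1 head=4 tape=0111[0]B00B   (p1,0)→(p0,0,+1)
state=p0 head=5 tape=01110[B]00B   (p0,B)→(p1,0,-1)
state=p1 head=4 tape=0111[0]000B   (p1,0)→(p0,0,+1)
state=p0 head=5 tape=01110[0]00B   (p0,0)→(p0,1,+1)
state=p0 head=6 tape=011101[0]0B   (p0,0)→(p0,1,+1)
state=p0 head=7 tape=0111011[0]B   (p0,0)→(p0,1,+1)
state=p0 head=8 tape=01110111[B]   (p0,B)→(p1,0,-1)
state=p1 head=7 tape=0111011[1]0   (p1,1)→(p1,B,-1)
state=p1 head=6 tape=011101[1]B0   (p1,1)→(p1,B,-1)
state=p1 head=5 tape=01110[1]BB0
After 31 steps: state p1, head at 5, tape 011101BB0.

state p1, head at 5, tape 011101BB0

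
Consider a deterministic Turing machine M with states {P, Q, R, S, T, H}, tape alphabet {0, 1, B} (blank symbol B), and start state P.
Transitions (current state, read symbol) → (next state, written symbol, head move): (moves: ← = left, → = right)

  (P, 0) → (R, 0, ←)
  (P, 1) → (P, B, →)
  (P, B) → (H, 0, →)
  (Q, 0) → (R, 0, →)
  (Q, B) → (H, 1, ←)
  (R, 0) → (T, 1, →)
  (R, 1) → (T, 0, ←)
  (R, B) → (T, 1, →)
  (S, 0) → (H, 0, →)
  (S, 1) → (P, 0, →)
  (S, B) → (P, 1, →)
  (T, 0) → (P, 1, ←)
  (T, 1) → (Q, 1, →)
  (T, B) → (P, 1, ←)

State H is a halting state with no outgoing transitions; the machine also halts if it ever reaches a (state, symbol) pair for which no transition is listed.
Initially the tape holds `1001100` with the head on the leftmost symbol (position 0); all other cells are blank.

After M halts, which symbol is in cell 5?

state=P head=0 tape=[1]001100BB   (P,1)→(P,B,→)
state=P head=1 tape=B[0]01100BB   (P,0)→(R,0,←)
state=R head=0 tape=[B]001100BB   (R,B)→(T,1,→)
state=T head=1 tape=1[0]01100BB   (T,0)→(P,1,←)
state=P head=0 tape=[1]101100BB   (P,1)→(P,B,→)
state=P head=1 tape=B[1]01100BB   (P,1)→(P,B,→)
state=P head=2 tape=BB[0]1100BB   (P,0)→(R,0,←)
state=R head=1 tape=B[B]01100BB   (R,B)→(T,1,→)
state=T head=2 tape=B1[0]1100BB   (T,0)→(P,1,←)
state=P head=1 tape=B[1]11100BB   (P,1)→(P,B,→)
state=P head=2 tape=BB[1]1100BB   (P,1)→(P,B,→)
state=P head=3 tape=BBB[1]100BB   (P,1)→(P,B,→)
state=P head=4 tape=BBBB[1]00BB   (P,1)→(P,B,→)
state=P head=5 tape=BBBBB[0]0BB   (P,0)→(R,0,←)
state=R head=4 tape=BBBB[B]00BB   (R,B)→(T,1,→)
state=T head=5 tape=BBBB1[0]0BB   (T,0)→(P,1,←)
state=P head=4 tape=BBBB[1]10BB   (P,1)→(P,B,→)
state=P head=5 tape=BBBBB[1]0BB   (P,1)→(P,B,→)
state=P head=6 tape=BBBBBB[0]BB   (P,0)→(R,0,←)
state=R head=5 tape=BBBBB[B]0BB   (R,B)→(T,1,→)
state=T head=6 tape=BBBBB1[0]BB   (T,0)→(P,1,←)
state=P head=5 tape=BBBBB[1]1BB   (P,1)→(P,B,→)
state=P head=6 tape=BBBBBB[1]BB   (P,1)→(P,B,→)
state=P head=7 tape=BBBBBBB[B]B   (P,B)→(H,0,→)
state=H head=8 tape=BBBBBBB0[B]
Cell 5 holds B when M halts.

B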